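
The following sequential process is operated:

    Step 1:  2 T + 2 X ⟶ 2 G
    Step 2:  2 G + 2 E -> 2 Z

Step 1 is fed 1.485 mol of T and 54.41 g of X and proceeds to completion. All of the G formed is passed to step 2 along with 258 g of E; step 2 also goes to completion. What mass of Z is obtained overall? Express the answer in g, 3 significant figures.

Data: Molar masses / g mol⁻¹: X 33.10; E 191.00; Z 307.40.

Step 1:
n(T) = 1.485 mol
n(X) = 54.41 / 33.10 = 1.644 mol
n/ν → T: 0.7425, X: 0.8220; T is limiting.
n(G) produced = (2/2) × 1.485 = 1.485 mol
Step 2:
n(G) available = 1.485 mol
n(E) = 258.0 / 191.00 = 1.351 mol
n/ν → G: 0.7425, E: 0.6755; E is limiting.
n(Z) = (2/2) × 1.351 = 1.351 mol
mass = 1.351 × 307.40 = 415.3 g

415 g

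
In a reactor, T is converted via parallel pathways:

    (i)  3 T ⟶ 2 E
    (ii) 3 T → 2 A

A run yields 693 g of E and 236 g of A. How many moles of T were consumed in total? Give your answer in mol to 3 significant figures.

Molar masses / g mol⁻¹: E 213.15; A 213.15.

6.54 mol

n(E) = 693 / 213.15 = 3.251 mol
n(A) = 236 / 213.15 = 1.107 mol
n(T) via (i) = (3/2)×3.251 = 4.877 mol
n(T) via (ii) = (3/2)×1.107 = 1.661 mol
total n(T) = 4.877 + 1.661 = 6.538 mol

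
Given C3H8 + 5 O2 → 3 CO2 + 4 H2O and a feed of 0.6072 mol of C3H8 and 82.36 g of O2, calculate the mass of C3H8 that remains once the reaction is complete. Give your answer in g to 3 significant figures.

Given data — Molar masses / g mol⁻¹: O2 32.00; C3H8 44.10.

n(C3H8) = 0.6072 mol
n(O2) = 82.36 / 32.00 = 2.574 mol
n/ν for C3H8 = 0.6072/1 = 0.6072
n/ν for O2 = 2.574/5 = 0.5148
Smallest n/ν is O2 → limiting reagent.
C3H8 consumed = (1/5) × 2.574 = 0.5148 mol
C3H8 remaining = 0.6072 − 0.5148 = 0.09240 mol
mass = 0.09240 × 44.10 = 4.075 g

4.08 g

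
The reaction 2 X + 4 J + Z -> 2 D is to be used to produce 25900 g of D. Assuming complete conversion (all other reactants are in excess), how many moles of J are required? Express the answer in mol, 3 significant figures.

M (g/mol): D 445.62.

n(D) = 25900 / 445.62 = 58.12 mol
n(J) = (4/2) × 58.12 = 116.2 mol

116 mol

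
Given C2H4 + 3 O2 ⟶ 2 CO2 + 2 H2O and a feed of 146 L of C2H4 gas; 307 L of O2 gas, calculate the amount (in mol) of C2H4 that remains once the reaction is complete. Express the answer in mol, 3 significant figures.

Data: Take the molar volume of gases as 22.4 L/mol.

1.95 mol

n(C2H4) = 146.0 / 22.4 = 6.518 mol
n(O2) = 307.0 / 22.4 = 13.71 mol
n/ν for C2H4 = 6.518/1 = 6.518
n/ν for O2 = 13.71/3 = 4.570
Smallest n/ν is O2 → limiting reagent.
C2H4 consumed = (1/3) × 13.71 = 4.570 mol
C2H4 remaining = 6.518 − 4.570 = 1.948 mol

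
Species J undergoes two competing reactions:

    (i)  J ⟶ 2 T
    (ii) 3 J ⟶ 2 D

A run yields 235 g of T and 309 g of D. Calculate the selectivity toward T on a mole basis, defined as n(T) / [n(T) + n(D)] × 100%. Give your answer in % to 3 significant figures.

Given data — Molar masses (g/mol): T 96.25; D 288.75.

69.5 %

n(T) = 235 / 96.25 = 2.442 mol
n(D) = 309 / 288.75 = 1.070 mol
selectivity = 2.442/(2.442+1.070) × 100 = 69.53 %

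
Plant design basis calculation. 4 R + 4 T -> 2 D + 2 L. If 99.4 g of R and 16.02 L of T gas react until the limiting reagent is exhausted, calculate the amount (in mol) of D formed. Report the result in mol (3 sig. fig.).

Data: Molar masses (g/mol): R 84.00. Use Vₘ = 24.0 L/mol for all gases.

n(R) = 99.40 / 84.00 = 1.183 mol
n(T) = 16.02 / 24.0 = 0.6675 mol
n/ν → R: 0.2958, T: 0.1669; T is limiting.
n(D) = (2/4) × 0.6675 = 0.3338 mol

0.334 mol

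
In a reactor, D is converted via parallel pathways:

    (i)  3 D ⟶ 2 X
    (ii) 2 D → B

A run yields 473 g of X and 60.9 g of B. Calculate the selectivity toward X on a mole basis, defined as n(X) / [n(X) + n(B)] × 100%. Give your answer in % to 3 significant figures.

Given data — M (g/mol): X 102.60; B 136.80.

91.2 %

n(X) = 473 / 102.60 = 4.610 mol
n(B) = 60.9 / 136.80 = 0.4452 mol
selectivity = 4.610/(4.610+0.4452) × 100 = 91.19 %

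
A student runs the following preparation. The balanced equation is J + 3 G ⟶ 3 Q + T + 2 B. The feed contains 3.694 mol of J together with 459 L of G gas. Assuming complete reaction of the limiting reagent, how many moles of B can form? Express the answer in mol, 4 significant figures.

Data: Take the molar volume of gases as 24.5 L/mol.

7.388 mol

n(J) = 3.694 mol
n(G) = 459.0 / 24.5 = 18.73 mol
n/ν for J = 3.694/1 = 3.694
n/ν for G = 18.73/3 = 6.243
Smallest n/ν is J → limiting reagent.
n(B) = (2/1) × 3.694 = 7.388 mol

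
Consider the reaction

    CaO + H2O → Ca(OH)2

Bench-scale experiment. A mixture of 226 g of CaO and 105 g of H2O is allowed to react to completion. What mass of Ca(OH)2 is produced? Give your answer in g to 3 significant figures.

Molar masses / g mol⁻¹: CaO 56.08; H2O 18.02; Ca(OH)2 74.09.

n(CaO) = 226.0 / 56.08 = 4.030 mol
n(H2O) = 105.0 / 18.02 = 5.827 mol
n/ν → CaO: 4.030, H2O: 5.827; CaO is limiting.
n(Ca(OH)2) = (1/1) × 4.030 = 4.030 mol
mass = 4.030 × 74.09 = 298.6 g

299 g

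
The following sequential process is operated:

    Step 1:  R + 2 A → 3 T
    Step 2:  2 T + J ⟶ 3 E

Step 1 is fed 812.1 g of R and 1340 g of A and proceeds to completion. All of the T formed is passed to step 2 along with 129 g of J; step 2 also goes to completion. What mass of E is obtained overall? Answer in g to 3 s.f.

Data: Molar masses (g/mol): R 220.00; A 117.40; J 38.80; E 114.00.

Step 1:
n(R) = 812.1 / 220.00 = 3.691 mol
n(A) = 1340 / 117.40 = 11.41 mol
n/ν for R = 3.691/1 = 3.691
n/ν for A = 11.41/2 = 5.705
Smallest n/ν is R → limiting reagent.
n(T) produced = (3/1) × 3.691 = 11.07 mol
Step 2:
n(T) available = 11.07 mol
n(J) = 129.0 / 38.80 = 3.325 mol
n/ν for T = 11.07/2 = 5.535
n/ν for J = 3.325/1 = 3.325
Smallest n/ν is J → limiting reagent.
n(E) = (3/1) × 3.325 = 9.975 mol
mass = 9.975 × 114.00 = 1137 g

1140 g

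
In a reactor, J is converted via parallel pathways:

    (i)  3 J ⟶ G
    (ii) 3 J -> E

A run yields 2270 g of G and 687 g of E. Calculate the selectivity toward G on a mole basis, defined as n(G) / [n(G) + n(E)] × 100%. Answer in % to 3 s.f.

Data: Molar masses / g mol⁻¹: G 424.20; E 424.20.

76.8 %

n(G) = 2270 / 424.20 = 5.351 mol
n(E) = 687 / 424.20 = 1.620 mol
selectivity = 5.351/(5.351+1.620) × 100 = 76.76 %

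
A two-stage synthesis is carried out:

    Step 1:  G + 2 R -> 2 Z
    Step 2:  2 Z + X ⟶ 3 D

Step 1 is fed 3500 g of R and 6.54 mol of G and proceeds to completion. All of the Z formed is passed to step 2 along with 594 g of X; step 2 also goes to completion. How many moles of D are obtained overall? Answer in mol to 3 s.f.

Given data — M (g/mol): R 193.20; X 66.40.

Step 1:
n(R) = 3500 / 193.20 = 18.12 mol
n(G) = 6.540 mol
n/ν for R = 18.12/2 = 9.060
n/ν for G = 6.540/1 = 6.540
Smallest n/ν is G → limiting reagent.
n(Z) produced = (2/1) × 6.540 = 13.08 mol
Step 2:
n(Z) available = 13.08 mol
n(X) = 594.0 / 66.40 = 8.946 mol
n/ν for Z = 13.08/2 = 6.540
n/ν for X = 8.946/1 = 8.946
Smallest n/ν is Z → limiting reagent.
n(D) = (3/2) × 13.08 = 19.62 mol

19.6 mol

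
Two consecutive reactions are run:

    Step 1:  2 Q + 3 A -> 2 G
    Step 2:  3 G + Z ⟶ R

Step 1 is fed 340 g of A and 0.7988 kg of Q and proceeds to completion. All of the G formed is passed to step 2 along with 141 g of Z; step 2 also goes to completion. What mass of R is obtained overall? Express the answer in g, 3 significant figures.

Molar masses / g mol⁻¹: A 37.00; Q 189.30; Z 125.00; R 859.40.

Step 1:
n(A) = 340.0 / 37.00 = 9.189 mol
n(Q) = 0.7988×1000 / 189.30 = 4.220 mol
n/ν for A = 9.189/3 = 3.063
n/ν for Q = 4.220/2 = 2.110
Smallest n/ν is Q → limiting reagent.
n(G) produced = (2/2) × 4.220 = 4.220 mol
Step 2:
n(G) available = 4.220 mol
n(Z) = 141.0 / 125.00 = 1.128 mol
n/ν for G = 4.220/3 = 1.407
n/ν for Z = 1.128/1 = 1.128
Smallest n/ν is Z → limiting reagent.
n(R) = (1/1) × 1.128 = 1.128 mol
mass = 1.128 × 859.40 = 969.4 g

969 g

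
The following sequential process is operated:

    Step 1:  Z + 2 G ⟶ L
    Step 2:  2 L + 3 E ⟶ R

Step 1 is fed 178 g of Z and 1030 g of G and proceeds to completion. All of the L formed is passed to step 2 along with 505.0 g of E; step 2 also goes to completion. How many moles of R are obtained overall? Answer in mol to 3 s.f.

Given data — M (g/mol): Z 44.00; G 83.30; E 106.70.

Step 1:
n(Z) = 178.0 / 44.00 = 4.045 mol
n(G) = 1030 / 83.30 = 12.36 mol
n/ν for Z = 4.045/1 = 4.045
n/ν for G = 12.36/2 = 6.180
Smallest n/ν is Z → limiting reagent.
n(L) produced = (1/1) × 4.045 = 4.045 mol
Step 2:
n(L) available = 4.045 mol
n(E) = 505.0 / 106.70 = 4.733 mol
n/ν for L = 4.045/2 = 2.023
n/ν for E = 4.733/3 = 1.578
Smallest n/ν is E → limiting reagent.
n(R) = (1/3) × 4.733 = 1.578 mol

1.58 mol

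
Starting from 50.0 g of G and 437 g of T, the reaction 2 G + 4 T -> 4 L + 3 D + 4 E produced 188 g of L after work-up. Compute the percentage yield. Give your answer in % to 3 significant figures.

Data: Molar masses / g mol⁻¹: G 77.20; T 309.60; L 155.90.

n(G) = 50.00 / 77.20 = 0.6477 mol
n(T) = 437.0 / 309.60 = 1.411 mol
n/ν for G = 0.6477/2 = 0.3239
n/ν for T = 1.411/4 = 0.3528
Smallest n/ν is G → limiting reagent.
theoretical n(L) = (4/2) × 0.6477 = 1.295 mol → 201.9 g
% yield = 188 / 201.9 × 100 = 93.12 %

93.1 %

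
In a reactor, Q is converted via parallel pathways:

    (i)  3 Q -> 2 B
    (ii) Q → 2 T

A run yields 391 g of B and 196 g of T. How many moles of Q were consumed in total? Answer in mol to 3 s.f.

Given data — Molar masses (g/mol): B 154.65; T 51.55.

5.69 mol

n(B) = 391 / 154.65 = 2.528 mol
n(T) = 196 / 51.55 = 3.802 mol
n(Q) via (i) = (3/2)×2.528 = 3.792 mol
n(Q) via (ii) = (1/2)×3.802 = 1.901 mol
total n(Q) = 3.792 + 1.901 = 5.693 mol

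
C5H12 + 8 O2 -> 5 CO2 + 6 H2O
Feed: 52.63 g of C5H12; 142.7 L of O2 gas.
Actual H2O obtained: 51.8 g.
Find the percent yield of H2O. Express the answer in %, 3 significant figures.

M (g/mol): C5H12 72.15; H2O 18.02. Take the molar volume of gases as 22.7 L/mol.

n(C5H12) = 52.63 / 72.15 = 0.7295 mol
n(O2) = 142.7 / 22.7 = 6.286 mol
n/ν for C5H12 = 0.7295/1 = 0.7295
n/ν for O2 = 6.286/8 = 0.7858
Smallest n/ν is C5H12 → limiting reagent.
theoretical n(H2O) = (6/1) × 0.7295 = 4.377 mol → 78.87 g
% yield = 51.8 / 78.87 × 100 = 65.68 %

65.7 %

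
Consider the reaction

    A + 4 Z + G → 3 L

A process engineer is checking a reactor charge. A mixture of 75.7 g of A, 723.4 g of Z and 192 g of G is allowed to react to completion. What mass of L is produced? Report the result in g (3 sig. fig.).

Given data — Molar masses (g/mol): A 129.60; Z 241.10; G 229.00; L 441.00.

n(A) = 75.70 / 129.60 = 0.5841 mol
n(Z) = 723.4 / 241.10 = 3.000 mol
n(G) = 192.0 / 229.00 = 0.8384 mol
n/ν for A = 0.5841/1 = 0.5841
n/ν for Z = 3.000/4 = 0.7500
n/ν for G = 0.8384/1 = 0.8384
Smallest n/ν is A → limiting reagent.
n(L) = (3/1) × 0.5841 = 1.752 mol
mass = 1.752 × 441.00 = 772.6 g

773 g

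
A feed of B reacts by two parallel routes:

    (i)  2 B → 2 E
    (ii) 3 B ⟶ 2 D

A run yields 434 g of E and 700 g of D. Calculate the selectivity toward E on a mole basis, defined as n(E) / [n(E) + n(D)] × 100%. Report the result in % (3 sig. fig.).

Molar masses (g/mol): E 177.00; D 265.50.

48.2 %

n(E) = 434 / 177.00 = 2.452 mol
n(D) = 700 / 265.50 = 2.637 mol
selectivity = 2.452/(2.452+2.637) × 100 = 48.18 %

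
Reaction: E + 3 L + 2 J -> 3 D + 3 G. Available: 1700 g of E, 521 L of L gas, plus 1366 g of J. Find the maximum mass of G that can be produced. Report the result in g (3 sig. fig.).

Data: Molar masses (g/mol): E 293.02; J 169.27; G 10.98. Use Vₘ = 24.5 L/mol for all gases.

133 g

n(E) = 1700 / 293.02 = 5.802 mol
n(L) = 521.0 / 24.5 = 21.27 mol
n(J) = 1366 / 169.27 = 8.070 mol
n/ν → E: 5.802, L: 7.090, J: 4.035; J is limiting.
n(G) = (3/2) × 8.070 = 12.11 mol
mass = 12.11 × 10.98 = 133.0 g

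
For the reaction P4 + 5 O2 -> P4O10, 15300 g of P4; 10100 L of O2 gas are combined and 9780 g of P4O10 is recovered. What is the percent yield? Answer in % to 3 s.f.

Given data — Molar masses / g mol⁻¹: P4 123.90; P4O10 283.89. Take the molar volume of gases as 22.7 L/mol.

38.7 %

n(P4) = 15300 / 123.90 = 123.5 mol
n(O2) = 10100 / 22.7 = 444.9 mol
n/ν → P4: 123.5, O2: 88.98; O2 is limiting.
theoretical n(P4O10) = (1/5) × 444.9 = 88.98 mol → 25260 g
% yield = 9780 / 25260 × 100 = 38.72 %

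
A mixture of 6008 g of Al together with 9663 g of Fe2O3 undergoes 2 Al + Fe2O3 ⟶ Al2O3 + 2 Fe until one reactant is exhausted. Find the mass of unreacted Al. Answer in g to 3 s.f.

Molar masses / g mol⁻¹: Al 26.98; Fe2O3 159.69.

n(Al) = 6008 / 26.98 = 222.7 mol
n(Fe2O3) = 9663 / 159.69 = 60.51 mol
n/ν for Al = 222.7/2 = 111.4
n/ν for Fe2O3 = 60.51/1 = 60.51
Smallest n/ν is Fe2O3 → limiting reagent.
Al consumed = (2/1) × 60.51 = 121.0 mol
Al remaining = 222.7 − 121.0 = 101.7 mol
mass = 101.7 × 26.98 = 2744 g

2740 g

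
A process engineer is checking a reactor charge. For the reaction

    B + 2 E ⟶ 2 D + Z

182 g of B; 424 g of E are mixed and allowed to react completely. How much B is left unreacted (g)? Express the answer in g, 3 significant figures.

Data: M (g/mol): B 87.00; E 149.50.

n(B) = 182.0 / 87.00 = 2.092 mol
n(E) = 424.0 / 149.50 = 2.836 mol
n/ν → B: 2.092, E: 1.418; E is limiting.
B consumed = (1/2) × 2.836 = 1.418 mol
B remaining = 2.092 − 1.418 = 0.6740 mol
mass = 0.6740 × 87.00 = 58.64 g

58.6 g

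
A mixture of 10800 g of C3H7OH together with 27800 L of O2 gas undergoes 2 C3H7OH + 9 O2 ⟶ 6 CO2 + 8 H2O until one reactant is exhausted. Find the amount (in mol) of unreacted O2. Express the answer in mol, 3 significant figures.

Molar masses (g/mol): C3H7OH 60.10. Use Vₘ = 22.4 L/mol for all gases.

n(C3H7OH) = 10800 / 60.10 = 179.7 mol
n(O2) = 27800 / 22.4 = 1241 mol
n/ν for C3H7OH = 179.7/2 = 89.85
n/ν for O2 = 1241/9 = 137.9
Smallest n/ν is C3H7OH → limiting reagent.
O2 consumed = (9/2) × 179.7 = 808.7 mol
O2 remaining = 1241 − 808.7 = 432.3 mol

432 mol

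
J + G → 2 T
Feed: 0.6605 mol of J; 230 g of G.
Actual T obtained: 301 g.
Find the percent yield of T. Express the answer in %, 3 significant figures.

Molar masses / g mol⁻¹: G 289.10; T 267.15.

85.3 %

n(J) = 0.6605 mol
n(G) = 230.0 / 289.10 = 0.7956 mol
n/ν for J = 0.6605/1 = 0.6605
n/ν for G = 0.7956/1 = 0.7956
Smallest n/ν is J → limiting reagent.
theoretical n(T) = (2/1) × 0.6605 = 1.321 mol → 352.9 g
% yield = 301 / 352.9 × 100 = 85.29 %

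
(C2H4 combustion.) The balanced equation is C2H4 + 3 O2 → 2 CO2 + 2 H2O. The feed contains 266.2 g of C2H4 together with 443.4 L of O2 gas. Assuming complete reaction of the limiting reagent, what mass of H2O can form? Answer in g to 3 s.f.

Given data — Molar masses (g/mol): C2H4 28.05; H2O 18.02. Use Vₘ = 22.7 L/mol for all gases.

n(C2H4) = 266.2 / 28.05 = 9.490 mol
n(O2) = 443.4 / 22.7 = 19.53 mol
n/ν for C2H4 = 9.490/1 = 9.490
n/ν for O2 = 19.53/3 = 6.510
Smallest n/ν is O2 → limiting reagent.
n(H2O) = (2/3) × 19.53 = 13.02 mol
mass = 13.02 × 18.02 = 234.6 g

235 g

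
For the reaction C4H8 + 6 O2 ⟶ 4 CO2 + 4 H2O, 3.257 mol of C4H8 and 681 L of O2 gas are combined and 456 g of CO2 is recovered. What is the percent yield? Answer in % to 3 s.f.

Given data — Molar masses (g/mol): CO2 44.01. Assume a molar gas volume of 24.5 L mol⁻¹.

79.5 %

n(C4H8) = 3.257 mol
n(O2) = 681.0 / 24.5 = 27.80 mol
n/ν → C4H8: 3.257, O2: 4.633; C4H8 is limiting.
theoretical n(CO2) = (4/1) × 3.257 = 13.03 mol → 573.5 g
% yield = 456 / 573.5 × 100 = 79.51 %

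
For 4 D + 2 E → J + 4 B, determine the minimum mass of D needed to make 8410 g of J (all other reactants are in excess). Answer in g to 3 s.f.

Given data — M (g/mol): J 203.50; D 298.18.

n(J) = 8410 / 203.50 = 41.33 mol
n(D) = (4/1) × 41.33 = 165.3 mol
mass = 165.3 × 298.18 = 49290 g

49300 g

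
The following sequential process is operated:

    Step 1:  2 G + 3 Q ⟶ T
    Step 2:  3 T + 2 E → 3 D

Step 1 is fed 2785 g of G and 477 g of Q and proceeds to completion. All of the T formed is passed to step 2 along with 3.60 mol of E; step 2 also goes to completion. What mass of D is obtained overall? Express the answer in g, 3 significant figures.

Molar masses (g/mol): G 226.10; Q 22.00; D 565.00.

3050 g

Step 1:
n(G) = 2785 / 226.10 = 12.32 mol
n(Q) = 477.0 / 22.00 = 21.68 mol
n/ν for G = 12.32/2 = 6.160
n/ν for Q = 21.68/3 = 7.227
Smallest n/ν is G → limiting reagent.
n(T) produced = (1/2) × 12.32 = 6.160 mol
Step 2:
n(T) available = 6.160 mol
n(E) = 3.600 mol
n/ν for T = 6.160/3 = 2.053
n/ν for E = 3.600/2 = 1.800
Smallest n/ν is E → limiting reagent.
n(D) = (3/2) × 3.600 = 5.400 mol
mass = 5.400 × 565.00 = 3051 g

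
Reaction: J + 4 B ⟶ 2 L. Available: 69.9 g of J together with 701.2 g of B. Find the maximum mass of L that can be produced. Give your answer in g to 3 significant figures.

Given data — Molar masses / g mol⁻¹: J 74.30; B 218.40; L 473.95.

n(J) = 69.90 / 74.30 = 0.9408 mol
n(B) = 701.2 / 218.40 = 3.211 mol
n/ν → J: 0.9408, B: 0.8028; B is limiting.
n(L) = (2/4) × 3.211 = 1.606 mol
mass = 1.606 × 473.95 = 761.2 g

761 g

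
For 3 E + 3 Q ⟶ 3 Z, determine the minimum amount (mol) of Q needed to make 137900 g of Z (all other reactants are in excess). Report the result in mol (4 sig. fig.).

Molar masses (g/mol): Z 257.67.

n(Z) = 137900 / 257.67 = 535.2 mol
n(Q) = (3/3) × 535.2 = 535.2 mol

535.2 mol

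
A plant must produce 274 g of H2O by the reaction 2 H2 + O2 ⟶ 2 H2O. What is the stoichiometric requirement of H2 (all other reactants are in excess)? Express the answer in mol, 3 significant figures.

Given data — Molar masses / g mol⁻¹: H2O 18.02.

n(H2O) = 274 / 18.02 = 15.21 mol
n(H2) = (2/2) × 15.21 = 15.21 mol

15.2 mol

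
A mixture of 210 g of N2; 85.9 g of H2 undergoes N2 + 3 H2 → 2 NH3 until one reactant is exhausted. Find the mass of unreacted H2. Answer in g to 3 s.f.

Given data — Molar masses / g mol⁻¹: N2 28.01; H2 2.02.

40.5 g

n(N2) = 210.0 / 28.01 = 7.497 mol
n(H2) = 85.90 / 2.02 = 42.52 mol
n/ν for N2 = 7.497/1 = 7.497
n/ν for H2 = 42.52/3 = 14.17
Smallest n/ν is N2 → limiting reagent.
H2 consumed = (3/1) × 7.497 = 22.49 mol
H2 remaining = 42.52 − 22.49 = 20.03 mol
mass = 20.03 × 2.02 = 40.46 g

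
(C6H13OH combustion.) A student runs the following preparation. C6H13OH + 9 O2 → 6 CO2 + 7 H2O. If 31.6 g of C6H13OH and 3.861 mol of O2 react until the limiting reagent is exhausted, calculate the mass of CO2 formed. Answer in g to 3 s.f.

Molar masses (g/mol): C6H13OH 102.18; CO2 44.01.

81.7 g

n(C6H13OH) = 31.60 / 102.18 = 0.3093 mol
n(O2) = 3.861 mol
n/ν → C6H13OH: 0.3093, O2: 0.4290; C6H13OH is limiting.
n(CO2) = (6/1) × 0.3093 = 1.856 mol
mass = 1.856 × 44.01 = 81.68 g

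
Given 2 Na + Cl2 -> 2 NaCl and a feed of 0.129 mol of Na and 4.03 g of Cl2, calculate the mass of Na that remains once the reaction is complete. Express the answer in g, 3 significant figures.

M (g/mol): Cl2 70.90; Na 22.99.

0.352 g

n(Na) = 0.1290 mol
n(Cl2) = 4.030 / 70.90 = 0.05684 mol
n/ν for Na = 0.1290/2 = 0.06450
n/ν for Cl2 = 0.05684/1 = 0.05684
Smallest n/ν is Cl2 → limiting reagent.
Na consumed = (2/1) × 0.05684 = 0.1137 mol
Na remaining = 0.1290 − 0.1137 = 0.01530 mol
mass = 0.01530 × 22.99 = 0.3517 g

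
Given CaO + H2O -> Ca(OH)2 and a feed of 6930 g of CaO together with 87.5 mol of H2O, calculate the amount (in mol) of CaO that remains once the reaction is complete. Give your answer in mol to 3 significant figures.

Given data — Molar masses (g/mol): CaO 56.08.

n(CaO) = 6930 / 56.08 = 123.6 mol
n(H2O) = 87.50 mol
n/ν for CaO = 123.6/1 = 123.6
n/ν for H2O = 87.50/1 = 87.50
Smallest n/ν is H2O → limiting reagent.
CaO consumed = (1/1) × 87.50 = 87.50 mol
CaO remaining = 123.6 − 87.50 = 36.10 mol

36.1 mol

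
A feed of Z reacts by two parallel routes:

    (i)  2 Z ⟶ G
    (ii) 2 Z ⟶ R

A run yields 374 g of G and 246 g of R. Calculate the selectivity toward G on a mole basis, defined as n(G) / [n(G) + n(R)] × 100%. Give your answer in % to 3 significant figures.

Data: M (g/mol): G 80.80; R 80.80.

60.3 %

n(G) = 374 / 80.80 = 4.629 mol
n(R) = 246 / 80.80 = 3.045 mol
selectivity = 4.629/(4.629+3.045) × 100 = 60.32 %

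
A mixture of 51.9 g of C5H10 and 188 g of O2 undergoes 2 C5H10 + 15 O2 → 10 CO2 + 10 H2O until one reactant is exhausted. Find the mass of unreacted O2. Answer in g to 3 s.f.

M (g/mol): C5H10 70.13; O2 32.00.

n(C5H10) = 51.90 / 70.13 = 0.7401 mol
n(O2) = 188.0 / 32.00 = 5.875 mol
n/ν → C5H10: 0.3701, O2: 0.3917; C5H10 is limiting.
O2 consumed = (15/2) × 0.7401 = 5.551 mol
O2 remaining = 5.875 − 5.551 = 0.3240 mol
mass = 0.3240 × 32.00 = 10.37 g

10.4 g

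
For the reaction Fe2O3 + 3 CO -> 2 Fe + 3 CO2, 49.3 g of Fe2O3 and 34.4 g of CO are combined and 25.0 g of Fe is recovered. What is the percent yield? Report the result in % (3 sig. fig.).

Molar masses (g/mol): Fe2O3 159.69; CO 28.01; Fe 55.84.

n(Fe2O3) = 49.30 / 159.69 = 0.3087 mol
n(CO) = 34.40 / 28.01 = 1.228 mol
n/ν → Fe2O3: 0.3087, CO: 0.4093; Fe2O3 is limiting.
theoretical n(Fe) = (2/1) × 0.3087 = 0.6174 mol → 34.48 g
% yield = 25.0 / 34.48 × 100 = 72.51 %

72.5 %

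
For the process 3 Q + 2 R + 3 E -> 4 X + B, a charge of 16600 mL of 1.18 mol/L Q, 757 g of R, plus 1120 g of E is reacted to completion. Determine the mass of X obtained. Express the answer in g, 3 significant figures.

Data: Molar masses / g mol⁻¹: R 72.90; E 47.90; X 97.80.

n(Q) = 1.18 × 16600/1000 = 19.59 mol
n(R) = 757.0 / 72.90 = 10.38 mol
n(E) = 1120 / 47.90 = 23.38 mol
n/ν for Q = 19.59/3 = 6.530
n/ν for R = 10.38/2 = 5.190
n/ν for E = 23.38/3 = 7.793
Smallest n/ν is R → limiting reagent.
n(X) = (4/2) × 10.38 = 20.76 mol
mass = 20.76 × 97.80 = 2030 g

2030 g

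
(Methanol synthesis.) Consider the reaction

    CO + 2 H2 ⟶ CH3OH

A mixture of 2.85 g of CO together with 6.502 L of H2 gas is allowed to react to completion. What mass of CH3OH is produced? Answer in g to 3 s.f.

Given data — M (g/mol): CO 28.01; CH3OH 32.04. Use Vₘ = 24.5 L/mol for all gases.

n(CO) = 2.850 / 28.01 = 0.1017 mol
n(H2) = 6.502 / 24.5 = 0.2654 mol
n/ν for CO = 0.1017/1 = 0.1017
n/ν for H2 = 0.2654/2 = 0.1327
Smallest n/ν is CO → limiting reagent.
n(CH3OH) = (1/1) × 0.1017 = 0.1017 mol
mass = 0.1017 × 32.04 = 3.258 g

3.26 g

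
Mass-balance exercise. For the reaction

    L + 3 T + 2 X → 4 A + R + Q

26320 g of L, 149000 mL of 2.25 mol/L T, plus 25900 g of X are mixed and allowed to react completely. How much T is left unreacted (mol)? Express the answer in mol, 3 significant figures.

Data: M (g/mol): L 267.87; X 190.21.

n(L) = 26320 / 267.87 = 98.26 mol
n(T) = 2.25 × 149000/1000 = 335.3 mol
n(X) = 25900 / 190.21 = 136.2 mol
n/ν → L: 98.26, T: 111.8, X: 68.10; X is limiting.
T consumed = (3/2) × 136.2 = 204.3 mol
T remaining = 335.3 − 204.3 = 131.0 mol

131 mol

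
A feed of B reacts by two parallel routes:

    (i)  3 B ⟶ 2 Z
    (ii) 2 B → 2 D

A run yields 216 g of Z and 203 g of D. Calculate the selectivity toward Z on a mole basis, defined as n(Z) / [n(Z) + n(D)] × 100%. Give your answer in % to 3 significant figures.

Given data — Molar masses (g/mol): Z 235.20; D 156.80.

41.5 %

n(Z) = 216 / 235.20 = 0.9184 mol
n(D) = 203 / 156.80 = 1.295 mol
selectivity = 0.9184/(0.9184+1.295) × 100 = 41.49 %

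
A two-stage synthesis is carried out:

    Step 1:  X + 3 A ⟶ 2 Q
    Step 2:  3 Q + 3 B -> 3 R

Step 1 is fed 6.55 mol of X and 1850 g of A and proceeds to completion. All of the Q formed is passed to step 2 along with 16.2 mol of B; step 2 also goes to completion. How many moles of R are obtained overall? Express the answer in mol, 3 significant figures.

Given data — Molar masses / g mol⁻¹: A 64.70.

Step 1:
n(X) = 6.550 mol
n(A) = 1850 / 64.70 = 28.59 mol
n/ν for X = 6.550/1 = 6.550
n/ν for A = 28.59/3 = 9.530
Smallest n/ν is X → limiting reagent.
n(Q) produced = (2/1) × 6.550 = 13.10 mol
Step 2:
n(Q) available = 13.10 mol
n(B) = 16.20 mol
n/ν for Q = 13.10/3 = 4.367
n/ν for B = 16.20/3 = 5.400
Smallest n/ν is Q → limiting reagent.
n(R) = (3/3) × 13.10 = 13.10 mol

13.1 mol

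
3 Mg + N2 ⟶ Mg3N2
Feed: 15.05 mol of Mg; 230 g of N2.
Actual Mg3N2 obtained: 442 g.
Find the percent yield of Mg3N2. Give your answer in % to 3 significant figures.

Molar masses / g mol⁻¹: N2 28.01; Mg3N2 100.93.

87.3 %

n(Mg) = 15.05 mol
n(N2) = 230.0 / 28.01 = 8.211 mol
n/ν for Mg = 15.05/3 = 5.017
n/ν for N2 = 8.211/1 = 8.211
Smallest n/ν is Mg → limiting reagent.
theoretical n(Mg3N2) = (1/3) × 15.05 = 5.017 mol → 506.4 g
% yield = 442 / 506.4 × 100 = 87.28 %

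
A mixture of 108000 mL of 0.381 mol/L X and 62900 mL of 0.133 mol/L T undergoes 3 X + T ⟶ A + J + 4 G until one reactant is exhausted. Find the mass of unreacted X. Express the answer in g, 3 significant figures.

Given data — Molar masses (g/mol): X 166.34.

2670 g

n(X) = 0.381 × 108000/1000 = 41.15 mol
n(T) = 0.133 × 62900/1000 = 8.366 mol
n/ν for X = 41.15/3 = 13.72
n/ν for T = 8.366/1 = 8.366
Smallest n/ν is T → limiting reagent.
X consumed = (3/1) × 8.366 = 25.10 mol
X remaining = 41.15 − 25.10 = 16.05 mol
mass = 16.05 × 166.34 = 2670 g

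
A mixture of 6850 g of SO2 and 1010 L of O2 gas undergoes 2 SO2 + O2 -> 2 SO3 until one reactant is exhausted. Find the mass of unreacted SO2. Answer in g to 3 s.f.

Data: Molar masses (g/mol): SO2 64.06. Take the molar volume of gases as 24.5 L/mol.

n(SO2) = 6850 / 64.06 = 106.9 mol
n(O2) = 1010 / 24.5 = 41.22 mol
n/ν → SO2: 53.45, O2: 41.22; O2 is limiting.
SO2 consumed = (2/1) × 41.22 = 82.44 mol
SO2 remaining = 106.9 − 82.44 = 24.46 mol
mass = 24.46 × 64.06 = 1567 g

1570 g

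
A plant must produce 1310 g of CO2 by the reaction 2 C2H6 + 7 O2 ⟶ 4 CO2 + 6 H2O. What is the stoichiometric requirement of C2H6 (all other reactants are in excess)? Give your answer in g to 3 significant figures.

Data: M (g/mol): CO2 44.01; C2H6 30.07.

n(CO2) = 1310 / 44.01 = 29.77 mol
n(C2H6) = (2/4) × 29.77 = 14.89 mol
mass = 14.89 × 30.07 = 447.7 g

448 g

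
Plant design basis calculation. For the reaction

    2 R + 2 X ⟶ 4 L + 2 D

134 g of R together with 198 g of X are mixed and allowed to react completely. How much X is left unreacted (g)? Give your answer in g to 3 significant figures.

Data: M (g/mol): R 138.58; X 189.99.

14.3 g

n(R) = 134.0 / 138.58 = 0.9670 mol
n(X) = 198.0 / 189.99 = 1.042 mol
n/ν for R = 0.9670/2 = 0.4835
n/ν for X = 1.042/2 = 0.5210
Smallest n/ν is R → limiting reagent.
X consumed = (2/2) × 0.9670 = 0.9670 mol
X remaining = 1.042 − 0.9670 = 0.07500 mol
mass = 0.07500 × 189.99 = 14.25 g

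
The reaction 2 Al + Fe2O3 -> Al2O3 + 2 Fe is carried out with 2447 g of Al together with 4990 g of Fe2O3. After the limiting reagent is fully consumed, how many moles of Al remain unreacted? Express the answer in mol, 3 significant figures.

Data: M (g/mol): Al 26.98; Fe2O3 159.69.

28.2 mol

n(Al) = 2447 / 26.98 = 90.70 mol
n(Fe2O3) = 4990 / 159.69 = 31.25 mol
n/ν for Al = 90.70/2 = 45.35
n/ν for Fe2O3 = 31.25/1 = 31.25
Smallest n/ν is Fe2O3 → limiting reagent.
Al consumed = (2/1) × 31.25 = 62.50 mol
Al remaining = 90.70 − 62.50 = 28.20 mol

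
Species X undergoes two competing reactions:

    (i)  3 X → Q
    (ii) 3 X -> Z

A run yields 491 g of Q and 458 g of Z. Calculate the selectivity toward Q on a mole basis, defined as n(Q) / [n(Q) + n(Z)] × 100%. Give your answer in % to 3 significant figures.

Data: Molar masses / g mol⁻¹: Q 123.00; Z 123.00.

n(Q) = 491 / 123.00 = 3.992 mol
n(Z) = 458 / 123.00 = 3.724 mol
selectivity = 3.992/(3.992+3.724) × 100 = 51.74 %

51.7 %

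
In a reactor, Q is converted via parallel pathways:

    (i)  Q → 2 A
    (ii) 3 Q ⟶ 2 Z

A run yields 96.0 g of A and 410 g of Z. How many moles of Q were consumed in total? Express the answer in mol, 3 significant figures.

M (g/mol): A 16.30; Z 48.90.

15.5 mol

n(A) = 96.0 / 16.30 = 5.890 mol
n(Z) = 410 / 48.90 = 8.384 mol
n(Q) via (i) = (1/2)×5.890 = 2.945 mol
n(Q) via (ii) = (3/2)×8.384 = 12.58 mol
total n(Q) = 2.945 + 12.58 = 15.53 mol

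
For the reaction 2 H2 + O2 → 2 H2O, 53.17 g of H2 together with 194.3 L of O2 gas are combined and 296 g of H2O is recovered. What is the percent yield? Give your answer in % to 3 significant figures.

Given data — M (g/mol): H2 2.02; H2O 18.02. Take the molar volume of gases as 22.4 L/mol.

94.7 %

n(H2) = 53.17 / 2.02 = 26.32 mol
n(O2) = 194.3 / 22.4 = 8.674 mol
n/ν for H2 = 26.32/2 = 13.16
n/ν for O2 = 8.674/1 = 8.674
Smallest n/ν is O2 → limiting reagent.
theoretical n(H2O) = (2/1) × 8.674 = 17.35 mol → 312.6 g
% yield = 296 / 312.6 × 100 = 94.69 %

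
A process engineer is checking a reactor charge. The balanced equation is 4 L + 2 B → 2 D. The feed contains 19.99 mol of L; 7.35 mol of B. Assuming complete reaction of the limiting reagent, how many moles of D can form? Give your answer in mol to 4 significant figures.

7.350 mol

n(L) = 19.99 mol
n(B) = 7.350 mol
n/ν → L: 4.998, B: 3.675; B is limiting.
n(D) = (2/2) × 7.350 = 7.350 mol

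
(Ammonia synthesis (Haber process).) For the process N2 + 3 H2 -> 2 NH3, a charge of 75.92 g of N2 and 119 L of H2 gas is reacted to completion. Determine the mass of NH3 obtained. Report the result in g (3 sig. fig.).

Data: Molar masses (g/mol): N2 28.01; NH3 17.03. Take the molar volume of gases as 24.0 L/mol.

n(N2) = 75.92 / 28.01 = 2.710 mol
n(H2) = 119.0 / 24.0 = 4.958 mol
n/ν for N2 = 2.710/1 = 2.710
n/ν for H2 = 4.958/3 = 1.653
Smallest n/ν is H2 → limiting reagent.
n(NH3) = (2/3) × 4.958 = 3.305 mol
mass = 3.305 × 17.03 = 56.28 g

56.3 g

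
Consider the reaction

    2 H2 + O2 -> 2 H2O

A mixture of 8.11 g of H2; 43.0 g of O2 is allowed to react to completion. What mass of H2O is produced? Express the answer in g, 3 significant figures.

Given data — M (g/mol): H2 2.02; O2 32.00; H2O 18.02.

n(H2) = 8.110 / 2.02 = 4.015 mol
n(O2) = 43.00 / 32.00 = 1.344 mol
n/ν for H2 = 4.015/2 = 2.008
n/ν for O2 = 1.344/1 = 1.344
Smallest n/ν is O2 → limiting reagent.
n(H2O) = (2/1) × 1.344 = 2.688 mol
mass = 2.688 × 18.02 = 48.44 g

48.4 g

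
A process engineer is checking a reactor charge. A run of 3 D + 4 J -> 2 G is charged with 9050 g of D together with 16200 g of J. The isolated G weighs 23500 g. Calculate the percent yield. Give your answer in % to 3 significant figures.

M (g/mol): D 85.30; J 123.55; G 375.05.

95.6 %

n(D) = 9050 / 85.30 = 106.1 mol
n(J) = 16200 / 123.55 = 131.1 mol
n/ν for D = 106.1/3 = 35.37
n/ν for J = 131.1/4 = 32.78
Smallest n/ν is J → limiting reagent.
theoretical n(G) = (2/4) × 131.1 = 65.55 mol → 24580 g
% yield = 23500 / 24580 × 100 = 95.61 %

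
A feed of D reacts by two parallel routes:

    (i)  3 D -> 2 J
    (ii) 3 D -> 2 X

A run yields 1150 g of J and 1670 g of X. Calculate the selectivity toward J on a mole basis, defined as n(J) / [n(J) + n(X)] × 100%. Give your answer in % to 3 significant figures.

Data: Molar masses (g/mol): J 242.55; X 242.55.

n(J) = 1150 / 242.55 = 4.741 mol
n(X) = 1670 / 242.55 = 6.885 mol
selectivity = 4.741/(4.741+6.885) × 100 = 40.78 %

40.8 %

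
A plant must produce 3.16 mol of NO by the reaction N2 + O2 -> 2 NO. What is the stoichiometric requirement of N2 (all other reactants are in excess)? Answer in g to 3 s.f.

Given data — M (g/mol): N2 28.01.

44.3 g

n(NO) = 3.160 mol
n(N2) = (1/2) × 3.160 = 1.580 mol
mass = 1.580 × 28.01 = 44.26 g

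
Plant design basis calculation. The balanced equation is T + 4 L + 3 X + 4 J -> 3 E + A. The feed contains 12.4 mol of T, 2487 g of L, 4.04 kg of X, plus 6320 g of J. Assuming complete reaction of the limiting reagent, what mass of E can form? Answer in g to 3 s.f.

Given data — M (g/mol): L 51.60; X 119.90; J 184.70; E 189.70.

n(T) = 12.40 mol
n(L) = 2487 / 51.60 = 48.20 mol
n(X) = 4.040×1000 / 119.90 = 33.69 mol
n(J) = 6320 / 184.70 = 34.22 mol
n/ν → T: 12.40, L: 12.05, X: 11.23, J: 8.555; J is limiting.
n(E) = (3/4) × 34.22 = 25.67 mol
mass = 25.67 × 189.70 = 4870 g

4870 g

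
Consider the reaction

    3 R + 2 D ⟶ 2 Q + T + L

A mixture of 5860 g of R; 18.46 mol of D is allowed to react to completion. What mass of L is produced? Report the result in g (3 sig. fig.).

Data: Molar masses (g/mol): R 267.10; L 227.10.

n(R) = 5860 / 267.10 = 21.94 mol
n(D) = 18.46 mol
n/ν → R: 7.313, D: 9.230; R is limiting.
n(L) = (1/3) × 21.94 = 7.313 mol
mass = 7.313 × 227.10 = 1661 g

1660 g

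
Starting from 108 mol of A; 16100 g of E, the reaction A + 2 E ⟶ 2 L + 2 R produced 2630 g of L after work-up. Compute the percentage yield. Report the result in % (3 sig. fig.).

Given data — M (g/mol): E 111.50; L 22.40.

81.3 %

n(A) = 108.0 mol
n(E) = 16100 / 111.50 = 144.4 mol
n/ν → A: 108.0, E: 72.20; E is limiting.
theoretical n(L) = (2/2) × 144.4 = 144.4 mol → 3235 g
% yield = 2630 / 3235 × 100 = 81.30 %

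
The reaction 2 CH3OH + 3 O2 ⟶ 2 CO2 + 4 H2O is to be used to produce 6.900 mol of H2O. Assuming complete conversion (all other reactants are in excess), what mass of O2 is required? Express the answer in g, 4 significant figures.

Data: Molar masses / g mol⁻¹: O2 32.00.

n(H2O) = 6.900 mol
n(O2) = (3/4) × 6.900 = 5.175 mol
mass = 5.175 × 32.00 = 165.6 g

165.6 g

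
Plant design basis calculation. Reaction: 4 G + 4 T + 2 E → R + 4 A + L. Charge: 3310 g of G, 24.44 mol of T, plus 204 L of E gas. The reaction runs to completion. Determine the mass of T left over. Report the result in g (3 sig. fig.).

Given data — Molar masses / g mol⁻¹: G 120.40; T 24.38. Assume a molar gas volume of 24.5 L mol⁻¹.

190 g

n(G) = 3310 / 120.40 = 27.49 mol
n(T) = 24.44 mol
n(E) = 204.0 / 24.5 = 8.327 mol
n/ν for G = 27.49/4 = 6.873
n/ν for T = 24.44/4 = 6.110
n/ν for E = 8.327/2 = 4.164
Smallest n/ν is E → limiting reagent.
T consumed = (4/2) × 8.327 = 16.65 mol
T remaining = 24.44 − 16.65 = 7.790 mol
mass = 7.790 × 24.38 = 189.9 g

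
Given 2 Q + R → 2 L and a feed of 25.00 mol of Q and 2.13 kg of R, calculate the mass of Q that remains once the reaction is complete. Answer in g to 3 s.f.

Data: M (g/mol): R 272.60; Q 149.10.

1400 g

n(Q) = 25.00 mol
n(R) = 2.130×1000 / 272.60 = 7.814 mol
n/ν → Q: 12.50, R: 7.814; R is limiting.
Q consumed = (2/1) × 7.814 = 15.63 mol
Q remaining = 25.00 − 15.63 = 9.370 mol
mass = 9.370 × 149.10 = 1397 g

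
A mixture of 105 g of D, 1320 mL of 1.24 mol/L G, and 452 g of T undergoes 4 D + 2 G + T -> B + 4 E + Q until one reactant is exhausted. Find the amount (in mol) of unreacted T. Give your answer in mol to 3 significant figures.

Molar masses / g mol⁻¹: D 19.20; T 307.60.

n(D) = 105.0 / 19.20 = 5.469 mol
n(G) = 1.24 × 1320/1000 = 1.637 mol
n(T) = 452.0 / 307.60 = 1.469 mol
n/ν for D = 5.469/4 = 1.367
n/ν for G = 1.637/2 = 0.8185
n/ν for T = 1.469/1 = 1.469
Smallest n/ν is G → limiting reagent.
T consumed = (1/2) × 1.637 = 0.8185 mol
T remaining = 1.469 − 0.8185 = 0.6505 mol

0.651 mol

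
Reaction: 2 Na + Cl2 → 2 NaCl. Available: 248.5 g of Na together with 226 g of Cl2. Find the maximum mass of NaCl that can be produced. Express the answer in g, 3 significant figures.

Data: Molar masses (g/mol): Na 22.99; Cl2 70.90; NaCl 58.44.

n(Na) = 248.5 / 22.99 = 10.81 mol
n(Cl2) = 226.0 / 70.90 = 3.188 mol
n/ν for Na = 10.81/2 = 5.405
n/ν for Cl2 = 3.188/1 = 3.188
Smallest n/ν is Cl2 → limiting reagent.
n(NaCl) = (2/1) × 3.188 = 6.376 mol
mass = 6.376 × 58.44 = 372.6 g

373 g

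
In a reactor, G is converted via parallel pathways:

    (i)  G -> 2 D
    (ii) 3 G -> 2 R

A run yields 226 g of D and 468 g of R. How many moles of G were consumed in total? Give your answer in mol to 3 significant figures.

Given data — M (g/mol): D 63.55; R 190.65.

n(D) = 226 / 63.55 = 3.556 mol
n(R) = 468 / 190.65 = 2.455 mol
n(G) via (i) = (1/2)×3.556 = 1.778 mol
n(G) via (ii) = (3/2)×2.455 = 3.683 mol
total n(G) = 1.778 + 3.683 = 5.461 mol

5.46 mol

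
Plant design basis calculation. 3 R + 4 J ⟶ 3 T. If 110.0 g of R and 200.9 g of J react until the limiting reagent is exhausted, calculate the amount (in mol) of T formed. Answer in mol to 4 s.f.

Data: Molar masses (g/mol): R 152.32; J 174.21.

n(R) = 110.0 / 152.32 = 0.7222 mol
n(J) = 200.9 / 174.21 = 1.153 mol
n/ν → R: 0.2407, J: 0.2883; R is limiting.
n(T) = (3/3) × 0.7222 = 0.7222 mol

0.7222 mol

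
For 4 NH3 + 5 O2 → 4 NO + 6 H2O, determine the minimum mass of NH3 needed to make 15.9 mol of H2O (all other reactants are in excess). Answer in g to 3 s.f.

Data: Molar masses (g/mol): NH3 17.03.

181 g

n(H2O) = 15.90 mol
n(NH3) = (4/6) × 15.90 = 10.60 mol
mass = 10.60 × 17.03 = 180.5 g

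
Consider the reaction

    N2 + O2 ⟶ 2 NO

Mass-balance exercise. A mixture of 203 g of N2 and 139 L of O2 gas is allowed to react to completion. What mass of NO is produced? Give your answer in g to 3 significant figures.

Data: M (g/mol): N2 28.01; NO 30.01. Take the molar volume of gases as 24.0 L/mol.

348 g

n(N2) = 203.0 / 28.01 = 7.247 mol
n(O2) = 139.0 / 24.0 = 5.792 mol
n/ν for N2 = 7.247/1 = 7.247
n/ν for O2 = 5.792/1 = 5.792
Smallest n/ν is O2 → limiting reagent.
n(NO) = (2/1) × 5.792 = 11.58 mol
mass = 11.58 × 30.01 = 347.5 g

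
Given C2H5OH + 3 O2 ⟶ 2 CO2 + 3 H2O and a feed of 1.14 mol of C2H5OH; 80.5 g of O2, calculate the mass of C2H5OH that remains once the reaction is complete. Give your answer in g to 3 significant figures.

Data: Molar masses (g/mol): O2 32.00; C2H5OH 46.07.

13.9 g

n(C2H5OH) = 1.140 mol
n(O2) = 80.50 / 32.00 = 2.516 mol
n/ν → C2H5OH: 1.140, O2: 0.8387; O2 is limiting.
C2H5OH consumed = (1/3) × 2.516 = 0.8387 mol
C2H5OH remaining = 1.140 − 0.8387 = 0.3013 mol
mass = 0.3013 × 46.07 = 13.88 g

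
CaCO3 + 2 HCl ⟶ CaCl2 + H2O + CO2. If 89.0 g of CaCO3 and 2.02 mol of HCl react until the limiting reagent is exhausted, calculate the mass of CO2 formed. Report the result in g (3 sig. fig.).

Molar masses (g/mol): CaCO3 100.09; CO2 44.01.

n(CaCO3) = 89.00 / 100.09 = 0.8892 mol
n(HCl) = 2.020 mol
n/ν for CaCO3 = 0.8892/1 = 0.8892
n/ν for HCl = 2.020/2 = 1.010
Smallest n/ν is CaCO3 → limiting reagent.
n(CO2) = (1/1) × 0.8892 = 0.8892 mol
mass = 0.8892 × 44.01 = 39.13 g

39.1 g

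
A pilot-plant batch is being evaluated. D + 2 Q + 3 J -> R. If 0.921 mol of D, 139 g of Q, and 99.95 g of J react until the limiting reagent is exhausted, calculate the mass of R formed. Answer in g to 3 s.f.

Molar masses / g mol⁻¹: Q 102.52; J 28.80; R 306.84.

n(D) = 0.9210 mol
n(Q) = 139.0 / 102.52 = 1.356 mol
n(J) = 99.95 / 28.80 = 3.470 mol
n/ν for D = 0.9210/1 = 0.9210
n/ν for Q = 1.356/2 = 0.6780
n/ν for J = 3.470/3 = 1.157
Smallest n/ν is Q → limiting reagent.
n(R) = (1/2) × 1.356 = 0.6780 mol
mass = 0.6780 × 306.84 = 208.0 g

208 g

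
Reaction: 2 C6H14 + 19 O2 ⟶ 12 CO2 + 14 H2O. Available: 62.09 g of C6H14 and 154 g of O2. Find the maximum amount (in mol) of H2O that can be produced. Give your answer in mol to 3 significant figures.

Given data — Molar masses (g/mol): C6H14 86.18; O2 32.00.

n(C6H14) = 62.09 / 86.18 = 0.7205 mol
n(O2) = 154.0 / 32.00 = 4.813 mol
n/ν for C6H14 = 0.7205/2 = 0.3603
n/ν for O2 = 4.813/19 = 0.2533
Smallest n/ν is O2 → limiting reagent.
n(H2O) = (14/19) × 4.813 = 3.546 mol

3.55 mol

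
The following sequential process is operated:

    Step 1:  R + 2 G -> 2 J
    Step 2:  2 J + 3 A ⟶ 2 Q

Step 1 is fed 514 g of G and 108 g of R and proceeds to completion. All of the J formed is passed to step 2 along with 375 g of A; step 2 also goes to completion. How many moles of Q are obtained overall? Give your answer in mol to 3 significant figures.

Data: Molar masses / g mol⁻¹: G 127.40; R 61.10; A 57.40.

Step 1:
n(G) = 514.0 / 127.40 = 4.035 mol
n(R) = 108.0 / 61.10 = 1.768 mol
n/ν for G = 4.035/2 = 2.018
n/ν for R = 1.768/1 = 1.768
Smallest n/ν is R → limiting reagent.
n(J) produced = (2/1) × 1.768 = 3.536 mol
Step 2:
n(J) available = 3.536 mol
n(A) = 375.0 / 57.40 = 6.533 mol
n/ν for J = 3.536/2 = 1.768
n/ν for A = 6.533/3 = 2.178
Smallest n/ν is J → limiting reagent.
n(Q) = (2/2) × 3.536 = 3.536 mol

3.54 mol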